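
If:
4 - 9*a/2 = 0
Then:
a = 8/9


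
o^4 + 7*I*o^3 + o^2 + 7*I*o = o*(o - I)*(o + I)*(o + 7*I)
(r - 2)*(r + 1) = r^2 - r - 2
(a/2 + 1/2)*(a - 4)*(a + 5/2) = a^3/2 - a^2/4 - 23*a/4 - 5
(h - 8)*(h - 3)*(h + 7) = h^3 - 4*h^2 - 53*h + 168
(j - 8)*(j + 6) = j^2 - 2*j - 48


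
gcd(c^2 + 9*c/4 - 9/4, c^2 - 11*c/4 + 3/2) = c - 3/4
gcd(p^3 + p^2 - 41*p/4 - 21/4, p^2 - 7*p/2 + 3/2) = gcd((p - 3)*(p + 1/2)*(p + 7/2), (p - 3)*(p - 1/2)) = p - 3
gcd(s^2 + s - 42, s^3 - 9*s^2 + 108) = s - 6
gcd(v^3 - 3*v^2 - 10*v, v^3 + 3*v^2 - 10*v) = v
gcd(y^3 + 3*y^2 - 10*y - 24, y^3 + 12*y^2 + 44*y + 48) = y^2 + 6*y + 8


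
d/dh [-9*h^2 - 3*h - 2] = -18*h - 3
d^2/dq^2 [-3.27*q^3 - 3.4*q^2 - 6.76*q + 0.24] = -19.62*q - 6.8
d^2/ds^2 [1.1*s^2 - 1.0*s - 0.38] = 2.20000000000000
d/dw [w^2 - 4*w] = 2*w - 4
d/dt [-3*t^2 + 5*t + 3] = 5 - 6*t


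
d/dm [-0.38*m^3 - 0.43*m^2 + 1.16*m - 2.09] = -1.14*m^2 - 0.86*m + 1.16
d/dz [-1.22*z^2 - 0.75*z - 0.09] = -2.44*z - 0.75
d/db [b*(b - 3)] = 2*b - 3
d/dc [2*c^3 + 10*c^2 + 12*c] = 6*c^2 + 20*c + 12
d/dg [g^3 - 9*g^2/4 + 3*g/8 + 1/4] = 3*g^2 - 9*g/2 + 3/8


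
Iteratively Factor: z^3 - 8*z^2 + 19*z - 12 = (z - 3)*(z^2 - 5*z + 4) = (z - 3)*(z - 1)*(z - 4)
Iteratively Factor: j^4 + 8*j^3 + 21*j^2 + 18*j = (j)*(j^3 + 8*j^2 + 21*j + 18) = j*(j + 3)*(j^2 + 5*j + 6) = j*(j + 2)*(j + 3)*(j + 3)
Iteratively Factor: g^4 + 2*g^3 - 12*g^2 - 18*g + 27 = (g + 3)*(g^3 - g^2 - 9*g + 9) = (g + 3)^2*(g^2 - 4*g + 3) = (g - 1)*(g + 3)^2*(g - 3)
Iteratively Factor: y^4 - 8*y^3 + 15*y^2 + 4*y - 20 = (y - 2)*(y^3 - 6*y^2 + 3*y + 10) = (y - 5)*(y - 2)*(y^2 - y - 2) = (y - 5)*(y - 2)*(y + 1)*(y - 2)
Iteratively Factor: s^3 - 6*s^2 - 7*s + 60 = (s - 4)*(s^2 - 2*s - 15) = (s - 4)*(s + 3)*(s - 5)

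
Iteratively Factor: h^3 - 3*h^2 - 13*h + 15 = (h - 1)*(h^2 - 2*h - 15) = (h - 5)*(h - 1)*(h + 3)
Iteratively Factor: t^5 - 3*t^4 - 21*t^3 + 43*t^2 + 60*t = (t + 1)*(t^4 - 4*t^3 - 17*t^2 + 60*t) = (t - 5)*(t + 1)*(t^3 + t^2 - 12*t) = (t - 5)*(t + 1)*(t + 4)*(t^2 - 3*t) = t*(t - 5)*(t + 1)*(t + 4)*(t - 3)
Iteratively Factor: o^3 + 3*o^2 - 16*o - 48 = (o + 4)*(o^2 - o - 12) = (o + 3)*(o + 4)*(o - 4)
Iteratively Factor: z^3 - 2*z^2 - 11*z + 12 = (z - 1)*(z^2 - z - 12) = (z - 4)*(z - 1)*(z + 3)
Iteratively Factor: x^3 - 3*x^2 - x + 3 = (x + 1)*(x^2 - 4*x + 3) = (x - 3)*(x + 1)*(x - 1)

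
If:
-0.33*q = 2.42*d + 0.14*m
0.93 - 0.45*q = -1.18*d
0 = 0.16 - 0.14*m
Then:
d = -0.26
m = 1.14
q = 1.39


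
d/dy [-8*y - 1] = -8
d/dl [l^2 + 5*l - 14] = 2*l + 5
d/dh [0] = 0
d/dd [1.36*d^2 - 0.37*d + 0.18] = 2.72*d - 0.37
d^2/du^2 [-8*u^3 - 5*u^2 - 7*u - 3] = -48*u - 10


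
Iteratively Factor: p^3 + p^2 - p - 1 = (p - 1)*(p^2 + 2*p + 1) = (p - 1)*(p + 1)*(p + 1)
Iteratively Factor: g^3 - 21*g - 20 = (g - 5)*(g^2 + 5*g + 4) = (g - 5)*(g + 4)*(g + 1)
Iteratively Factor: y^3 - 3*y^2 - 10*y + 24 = (y - 4)*(y^2 + y - 6) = (y - 4)*(y + 3)*(y - 2)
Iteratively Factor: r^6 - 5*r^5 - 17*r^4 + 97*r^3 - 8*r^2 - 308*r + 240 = (r - 1)*(r^5 - 4*r^4 - 21*r^3 + 76*r^2 + 68*r - 240) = (r - 5)*(r - 1)*(r^4 + r^3 - 16*r^2 - 4*r + 48) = (r - 5)*(r - 3)*(r - 1)*(r^3 + 4*r^2 - 4*r - 16) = (r - 5)*(r - 3)*(r - 2)*(r - 1)*(r^2 + 6*r + 8) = (r - 5)*(r - 3)*(r - 2)*(r - 1)*(r + 4)*(r + 2)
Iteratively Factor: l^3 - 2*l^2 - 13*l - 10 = (l + 1)*(l^2 - 3*l - 10) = (l + 1)*(l + 2)*(l - 5)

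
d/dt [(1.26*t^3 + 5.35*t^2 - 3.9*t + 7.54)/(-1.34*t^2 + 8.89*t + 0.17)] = (-1.6884*t^4 + 22.4028*t^3 + 42.9781*t^2 + 22.0262*t - 67.6936)/(1.7956*t^4 - 23.8252*t^3 + 78.5765*t^2 + 3.0226*t + 0.0289)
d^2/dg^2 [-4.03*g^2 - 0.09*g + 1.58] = -8.06000000000000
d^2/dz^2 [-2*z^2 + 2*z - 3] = -4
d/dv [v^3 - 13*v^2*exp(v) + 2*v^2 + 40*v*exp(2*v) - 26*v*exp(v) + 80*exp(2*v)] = -13*v^2*exp(v) + 3*v^2 + 80*v*exp(2*v) - 52*v*exp(v) + 4*v + 200*exp(2*v) - 26*exp(v)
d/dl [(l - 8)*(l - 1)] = 2*l - 9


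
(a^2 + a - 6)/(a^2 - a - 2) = (a + 3)/(a + 1)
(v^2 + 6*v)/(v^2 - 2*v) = (v + 6)/(v - 2)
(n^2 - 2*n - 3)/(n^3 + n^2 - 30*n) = (n^2 - 2*n - 3)/(n*(n^2 + n - 30))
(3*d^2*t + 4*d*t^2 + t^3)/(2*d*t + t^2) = (3*d^2 + 4*d*t + t^2)/(2*d + t)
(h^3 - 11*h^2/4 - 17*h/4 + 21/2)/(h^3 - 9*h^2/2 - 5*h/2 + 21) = (4*h - 7)/(2*(2*h - 7))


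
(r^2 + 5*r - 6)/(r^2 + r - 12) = (r^2 + 5*r - 6)/(r^2 + r - 12)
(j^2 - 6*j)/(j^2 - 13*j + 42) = j/(j - 7)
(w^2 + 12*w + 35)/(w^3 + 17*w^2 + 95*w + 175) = 1/(w + 5)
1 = 1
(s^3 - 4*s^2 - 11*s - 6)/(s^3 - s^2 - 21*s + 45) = (s^3 - 4*s^2 - 11*s - 6)/(s^3 - s^2 - 21*s + 45)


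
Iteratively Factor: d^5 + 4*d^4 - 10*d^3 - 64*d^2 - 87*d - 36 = (d + 3)*(d^4 + d^3 - 13*d^2 - 25*d - 12) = (d + 3)^2*(d^3 - 2*d^2 - 7*d - 4) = (d + 1)*(d + 3)^2*(d^2 - 3*d - 4) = (d - 4)*(d + 1)*(d + 3)^2*(d + 1)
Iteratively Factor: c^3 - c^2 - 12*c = (c + 3)*(c^2 - 4*c) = (c - 4)*(c + 3)*(c)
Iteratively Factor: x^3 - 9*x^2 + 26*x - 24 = (x - 4)*(x^2 - 5*x + 6) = (x - 4)*(x - 3)*(x - 2)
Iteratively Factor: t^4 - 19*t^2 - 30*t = (t + 3)*(t^3 - 3*t^2 - 10*t) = t*(t + 3)*(t^2 - 3*t - 10) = t*(t - 5)*(t + 3)*(t + 2)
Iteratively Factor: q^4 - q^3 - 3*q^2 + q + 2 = (q + 1)*(q^3 - 2*q^2 - q + 2) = (q - 2)*(q + 1)*(q^2 - 1) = (q - 2)*(q - 1)*(q + 1)*(q + 1)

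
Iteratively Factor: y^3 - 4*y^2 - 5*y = (y - 5)*(y^2 + y) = y*(y - 5)*(y + 1)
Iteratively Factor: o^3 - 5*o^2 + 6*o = (o - 2)*(o^2 - 3*o) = o*(o - 2)*(o - 3)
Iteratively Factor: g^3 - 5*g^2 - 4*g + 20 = (g - 5)*(g^2 - 4) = (g - 5)*(g + 2)*(g - 2)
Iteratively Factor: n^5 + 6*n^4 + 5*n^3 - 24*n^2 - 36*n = (n + 3)*(n^4 + 3*n^3 - 4*n^2 - 12*n) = (n + 3)^2*(n^3 - 4*n) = (n - 2)*(n + 3)^2*(n^2 + 2*n) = (n - 2)*(n + 2)*(n + 3)^2*(n)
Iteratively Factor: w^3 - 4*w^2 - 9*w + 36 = (w - 3)*(w^2 - w - 12) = (w - 3)*(w + 3)*(w - 4)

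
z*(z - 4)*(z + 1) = z^3 - 3*z^2 - 4*z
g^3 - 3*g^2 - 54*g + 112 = (g - 8)*(g - 2)*(g + 7)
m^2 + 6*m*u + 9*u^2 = (m + 3*u)^2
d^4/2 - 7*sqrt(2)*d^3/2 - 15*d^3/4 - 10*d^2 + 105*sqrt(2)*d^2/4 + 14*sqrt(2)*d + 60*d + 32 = (d/2 + sqrt(2)/2)*(d - 8)*(d + 1/2)*(d - 8*sqrt(2))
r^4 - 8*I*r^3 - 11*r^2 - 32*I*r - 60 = (r - 5*I)*(r - 3*I)*(r - 2*I)*(r + 2*I)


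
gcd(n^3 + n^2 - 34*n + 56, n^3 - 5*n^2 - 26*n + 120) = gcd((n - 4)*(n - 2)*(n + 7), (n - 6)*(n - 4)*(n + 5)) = n - 4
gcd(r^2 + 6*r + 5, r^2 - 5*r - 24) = 1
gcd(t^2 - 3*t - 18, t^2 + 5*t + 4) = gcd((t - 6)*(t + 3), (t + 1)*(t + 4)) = 1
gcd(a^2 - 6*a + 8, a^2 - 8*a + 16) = a - 4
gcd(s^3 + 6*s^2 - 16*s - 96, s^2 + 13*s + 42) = s + 6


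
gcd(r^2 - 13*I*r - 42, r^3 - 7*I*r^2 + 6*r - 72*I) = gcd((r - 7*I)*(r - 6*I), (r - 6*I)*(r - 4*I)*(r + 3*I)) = r - 6*I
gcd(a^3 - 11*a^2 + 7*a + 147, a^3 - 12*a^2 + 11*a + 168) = a^2 - 4*a - 21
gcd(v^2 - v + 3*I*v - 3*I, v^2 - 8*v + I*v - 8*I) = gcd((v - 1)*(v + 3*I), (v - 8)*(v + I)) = 1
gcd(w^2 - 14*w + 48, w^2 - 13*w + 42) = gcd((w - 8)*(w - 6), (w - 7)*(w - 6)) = w - 6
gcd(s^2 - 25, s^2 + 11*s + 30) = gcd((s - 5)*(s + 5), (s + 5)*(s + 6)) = s + 5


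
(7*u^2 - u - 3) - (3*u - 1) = 7*u^2 - 4*u - 2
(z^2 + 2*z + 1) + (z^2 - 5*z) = 2*z^2 - 3*z + 1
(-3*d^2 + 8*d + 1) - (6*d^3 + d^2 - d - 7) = -6*d^3 - 4*d^2 + 9*d + 8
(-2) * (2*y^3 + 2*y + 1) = -4*y^3 - 4*y - 2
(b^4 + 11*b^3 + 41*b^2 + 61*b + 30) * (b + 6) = b^5 + 17*b^4 + 107*b^3 + 307*b^2 + 396*b + 180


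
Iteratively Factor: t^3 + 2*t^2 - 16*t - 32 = (t - 4)*(t^2 + 6*t + 8) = (t - 4)*(t + 2)*(t + 4)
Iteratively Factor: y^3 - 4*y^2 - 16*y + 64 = (y + 4)*(y^2 - 8*y + 16) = (y - 4)*(y + 4)*(y - 4)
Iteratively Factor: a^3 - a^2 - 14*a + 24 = (a + 4)*(a^2 - 5*a + 6) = (a - 3)*(a + 4)*(a - 2)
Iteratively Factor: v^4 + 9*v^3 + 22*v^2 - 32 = (v + 4)*(v^3 + 5*v^2 + 2*v - 8) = (v + 4)^2*(v^2 + v - 2) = (v + 2)*(v + 4)^2*(v - 1)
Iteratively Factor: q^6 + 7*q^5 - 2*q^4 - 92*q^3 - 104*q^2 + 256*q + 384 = (q + 4)*(q^5 + 3*q^4 - 14*q^3 - 36*q^2 + 40*q + 96) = (q + 2)*(q + 4)*(q^4 + q^3 - 16*q^2 - 4*q + 48) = (q - 2)*(q + 2)*(q + 4)*(q^3 + 3*q^2 - 10*q - 24) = (q - 2)*(q + 2)^2*(q + 4)*(q^2 + q - 12) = (q - 2)*(q + 2)^2*(q + 4)^2*(q - 3)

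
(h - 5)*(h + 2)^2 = h^3 - h^2 - 16*h - 20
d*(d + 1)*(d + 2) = d^3 + 3*d^2 + 2*d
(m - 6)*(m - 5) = m^2 - 11*m + 30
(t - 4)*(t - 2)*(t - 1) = t^3 - 7*t^2 + 14*t - 8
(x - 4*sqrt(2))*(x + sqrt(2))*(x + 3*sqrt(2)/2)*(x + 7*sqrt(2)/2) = x^4 + 2*sqrt(2)*x^3 - 55*x^2/2 - 143*sqrt(2)*x/2 - 84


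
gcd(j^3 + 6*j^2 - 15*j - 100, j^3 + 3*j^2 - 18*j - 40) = j^2 + j - 20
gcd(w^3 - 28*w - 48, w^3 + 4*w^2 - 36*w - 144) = w^2 - 2*w - 24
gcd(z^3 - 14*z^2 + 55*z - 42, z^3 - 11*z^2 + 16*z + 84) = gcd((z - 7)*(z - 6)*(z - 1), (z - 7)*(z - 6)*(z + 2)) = z^2 - 13*z + 42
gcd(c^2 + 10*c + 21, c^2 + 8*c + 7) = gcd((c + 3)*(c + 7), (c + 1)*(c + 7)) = c + 7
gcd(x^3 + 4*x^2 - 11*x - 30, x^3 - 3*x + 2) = x + 2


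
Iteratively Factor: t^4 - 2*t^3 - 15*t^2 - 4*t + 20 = (t + 2)*(t^3 - 4*t^2 - 7*t + 10) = (t + 2)^2*(t^2 - 6*t + 5) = (t - 1)*(t + 2)^2*(t - 5)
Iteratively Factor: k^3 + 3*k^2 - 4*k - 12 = (k - 2)*(k^2 + 5*k + 6) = (k - 2)*(k + 2)*(k + 3)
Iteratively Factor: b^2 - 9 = (b + 3)*(b - 3)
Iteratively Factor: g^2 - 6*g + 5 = (g - 1)*(g - 5)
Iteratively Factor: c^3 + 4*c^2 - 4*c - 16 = (c + 2)*(c^2 + 2*c - 8) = (c - 2)*(c + 2)*(c + 4)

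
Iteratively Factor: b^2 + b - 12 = (b - 3)*(b + 4)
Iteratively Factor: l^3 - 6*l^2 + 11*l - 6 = (l - 1)*(l^2 - 5*l + 6) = (l - 2)*(l - 1)*(l - 3)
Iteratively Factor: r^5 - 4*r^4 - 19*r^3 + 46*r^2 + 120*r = (r + 3)*(r^4 - 7*r^3 + 2*r^2 + 40*r) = (r - 4)*(r + 3)*(r^3 - 3*r^2 - 10*r) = r*(r - 4)*(r + 3)*(r^2 - 3*r - 10) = r*(r - 4)*(r + 2)*(r + 3)*(r - 5)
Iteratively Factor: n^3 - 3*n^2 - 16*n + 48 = (n - 3)*(n^2 - 16) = (n - 3)*(n + 4)*(n - 4)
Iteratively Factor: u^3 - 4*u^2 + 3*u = (u)*(u^2 - 4*u + 3) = u*(u - 1)*(u - 3)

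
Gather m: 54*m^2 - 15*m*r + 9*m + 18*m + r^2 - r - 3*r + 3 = 54*m^2 + m*(27 - 15*r) + r^2 - 4*r + 3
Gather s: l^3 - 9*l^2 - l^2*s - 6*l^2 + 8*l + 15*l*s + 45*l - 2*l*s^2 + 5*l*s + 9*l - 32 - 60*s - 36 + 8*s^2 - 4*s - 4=l^3 - 15*l^2 + 62*l + s^2*(8 - 2*l) + s*(-l^2 + 20*l - 64) - 72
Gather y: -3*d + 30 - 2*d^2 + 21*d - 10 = -2*d^2 + 18*d + 20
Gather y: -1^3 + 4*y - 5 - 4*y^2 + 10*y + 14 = -4*y^2 + 14*y + 8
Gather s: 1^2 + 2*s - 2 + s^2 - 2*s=s^2 - 1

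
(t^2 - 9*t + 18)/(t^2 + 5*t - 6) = (t^2 - 9*t + 18)/(t^2 + 5*t - 6)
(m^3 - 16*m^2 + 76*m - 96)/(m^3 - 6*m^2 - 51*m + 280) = (m^2 - 8*m + 12)/(m^2 + 2*m - 35)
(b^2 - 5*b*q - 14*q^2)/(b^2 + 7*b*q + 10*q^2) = (b - 7*q)/(b + 5*q)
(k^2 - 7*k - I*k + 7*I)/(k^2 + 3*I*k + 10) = (k^2 - 7*k - I*k + 7*I)/(k^2 + 3*I*k + 10)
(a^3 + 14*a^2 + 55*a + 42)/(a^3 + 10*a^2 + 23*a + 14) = (a + 6)/(a + 2)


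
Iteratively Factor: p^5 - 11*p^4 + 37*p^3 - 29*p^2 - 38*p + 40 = (p + 1)*(p^4 - 12*p^3 + 49*p^2 - 78*p + 40) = (p - 5)*(p + 1)*(p^3 - 7*p^2 + 14*p - 8) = (p - 5)*(p - 1)*(p + 1)*(p^2 - 6*p + 8) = (p - 5)*(p - 4)*(p - 1)*(p + 1)*(p - 2)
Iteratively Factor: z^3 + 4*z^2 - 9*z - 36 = (z - 3)*(z^2 + 7*z + 12) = (z - 3)*(z + 4)*(z + 3)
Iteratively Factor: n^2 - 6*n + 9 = (n - 3)*(n - 3)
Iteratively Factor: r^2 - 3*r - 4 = (r - 4)*(r + 1)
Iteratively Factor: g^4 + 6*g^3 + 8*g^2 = (g)*(g^3 + 6*g^2 + 8*g) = g*(g + 4)*(g^2 + 2*g) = g*(g + 2)*(g + 4)*(g)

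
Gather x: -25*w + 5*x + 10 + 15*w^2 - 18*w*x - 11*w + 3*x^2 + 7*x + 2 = 15*w^2 - 36*w + 3*x^2 + x*(12 - 18*w) + 12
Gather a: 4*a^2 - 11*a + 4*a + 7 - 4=4*a^2 - 7*a + 3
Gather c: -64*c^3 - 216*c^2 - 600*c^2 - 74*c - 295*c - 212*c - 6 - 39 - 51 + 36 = -64*c^3 - 816*c^2 - 581*c - 60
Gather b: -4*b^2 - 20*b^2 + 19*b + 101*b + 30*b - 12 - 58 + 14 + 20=-24*b^2 + 150*b - 36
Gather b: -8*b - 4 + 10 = 6 - 8*b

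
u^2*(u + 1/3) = u^3 + u^2/3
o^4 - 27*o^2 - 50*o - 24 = (o - 6)*(o + 1)^2*(o + 4)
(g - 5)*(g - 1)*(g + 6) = g^3 - 31*g + 30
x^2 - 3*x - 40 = (x - 8)*(x + 5)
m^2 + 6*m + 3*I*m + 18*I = (m + 6)*(m + 3*I)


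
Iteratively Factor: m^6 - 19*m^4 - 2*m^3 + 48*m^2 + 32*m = (m - 2)*(m^5 + 2*m^4 - 15*m^3 - 32*m^2 - 16*m) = (m - 2)*(m + 1)*(m^4 + m^3 - 16*m^2 - 16*m) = (m - 2)*(m + 1)^2*(m^3 - 16*m) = m*(m - 2)*(m + 1)^2*(m^2 - 16) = m*(m - 2)*(m + 1)^2*(m + 4)*(m - 4)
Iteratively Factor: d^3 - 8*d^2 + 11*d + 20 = (d + 1)*(d^2 - 9*d + 20) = (d - 4)*(d + 1)*(d - 5)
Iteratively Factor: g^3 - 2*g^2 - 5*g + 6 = (g + 2)*(g^2 - 4*g + 3) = (g - 3)*(g + 2)*(g - 1)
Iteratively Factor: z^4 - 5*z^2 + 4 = (z + 1)*(z^3 - z^2 - 4*z + 4) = (z - 2)*(z + 1)*(z^2 + z - 2) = (z - 2)*(z + 1)*(z + 2)*(z - 1)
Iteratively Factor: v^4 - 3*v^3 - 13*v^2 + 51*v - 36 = (v - 1)*(v^3 - 2*v^2 - 15*v + 36) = (v - 1)*(v + 4)*(v^2 - 6*v + 9) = (v - 3)*(v - 1)*(v + 4)*(v - 3)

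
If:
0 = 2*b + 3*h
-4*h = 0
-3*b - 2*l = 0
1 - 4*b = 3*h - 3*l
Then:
No Solution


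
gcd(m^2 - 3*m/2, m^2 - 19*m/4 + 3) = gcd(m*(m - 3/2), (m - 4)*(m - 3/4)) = 1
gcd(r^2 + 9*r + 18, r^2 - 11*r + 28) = 1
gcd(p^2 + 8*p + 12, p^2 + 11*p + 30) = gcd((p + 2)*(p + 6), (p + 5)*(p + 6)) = p + 6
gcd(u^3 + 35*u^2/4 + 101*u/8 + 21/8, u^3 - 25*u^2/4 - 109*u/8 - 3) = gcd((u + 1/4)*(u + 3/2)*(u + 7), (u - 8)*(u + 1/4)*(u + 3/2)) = u^2 + 7*u/4 + 3/8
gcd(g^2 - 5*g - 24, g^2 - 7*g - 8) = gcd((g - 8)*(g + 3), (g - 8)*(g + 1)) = g - 8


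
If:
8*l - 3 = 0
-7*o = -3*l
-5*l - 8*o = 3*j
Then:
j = -59/56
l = 3/8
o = 9/56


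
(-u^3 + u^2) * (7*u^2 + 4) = -7*u^5 + 7*u^4 - 4*u^3 + 4*u^2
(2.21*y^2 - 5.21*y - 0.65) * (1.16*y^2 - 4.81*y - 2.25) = 2.5636*y^4 - 16.6737*y^3 + 19.3336*y^2 + 14.849*y + 1.4625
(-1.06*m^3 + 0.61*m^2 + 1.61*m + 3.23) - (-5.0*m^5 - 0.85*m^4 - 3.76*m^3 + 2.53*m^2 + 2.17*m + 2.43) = 5.0*m^5 + 0.85*m^4 + 2.7*m^3 - 1.92*m^2 - 0.56*m + 0.8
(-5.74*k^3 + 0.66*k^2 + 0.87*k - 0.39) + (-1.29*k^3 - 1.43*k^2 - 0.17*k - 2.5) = -7.03*k^3 - 0.77*k^2 + 0.7*k - 2.89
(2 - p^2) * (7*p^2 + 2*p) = -7*p^4 - 2*p^3 + 14*p^2 + 4*p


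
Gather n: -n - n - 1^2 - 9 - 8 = -2*n - 18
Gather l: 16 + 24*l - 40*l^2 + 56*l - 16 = -40*l^2 + 80*l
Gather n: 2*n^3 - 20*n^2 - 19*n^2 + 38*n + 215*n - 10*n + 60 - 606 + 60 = 2*n^3 - 39*n^2 + 243*n - 486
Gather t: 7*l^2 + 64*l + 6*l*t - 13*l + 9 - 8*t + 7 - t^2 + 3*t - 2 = 7*l^2 + 51*l - t^2 + t*(6*l - 5) + 14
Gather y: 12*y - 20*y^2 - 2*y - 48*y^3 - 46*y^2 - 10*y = -48*y^3 - 66*y^2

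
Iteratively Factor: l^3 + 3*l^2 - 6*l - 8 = (l + 4)*(l^2 - l - 2) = (l - 2)*(l + 4)*(l + 1)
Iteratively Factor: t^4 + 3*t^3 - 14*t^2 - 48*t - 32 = (t + 1)*(t^3 + 2*t^2 - 16*t - 32) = (t - 4)*(t + 1)*(t^2 + 6*t + 8) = (t - 4)*(t + 1)*(t + 2)*(t + 4)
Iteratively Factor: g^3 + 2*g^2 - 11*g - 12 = (g + 4)*(g^2 - 2*g - 3) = (g + 1)*(g + 4)*(g - 3)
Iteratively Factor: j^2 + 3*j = (j + 3)*(j)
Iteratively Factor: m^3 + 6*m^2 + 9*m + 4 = (m + 4)*(m^2 + 2*m + 1) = (m + 1)*(m + 4)*(m + 1)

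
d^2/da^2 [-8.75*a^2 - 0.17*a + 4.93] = -17.5000000000000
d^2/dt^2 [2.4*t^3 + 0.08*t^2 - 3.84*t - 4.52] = 14.4*t + 0.16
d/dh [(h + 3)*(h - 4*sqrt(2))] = 2*h - 4*sqrt(2) + 3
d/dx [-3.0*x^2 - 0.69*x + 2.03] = -6.0*x - 0.69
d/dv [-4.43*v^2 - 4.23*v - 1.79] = -8.86*v - 4.23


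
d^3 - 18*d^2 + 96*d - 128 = (d - 8)^2*(d - 2)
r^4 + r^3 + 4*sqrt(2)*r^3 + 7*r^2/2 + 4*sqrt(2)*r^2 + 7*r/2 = r*(r + 1)*(r + sqrt(2)/2)*(r + 7*sqrt(2)/2)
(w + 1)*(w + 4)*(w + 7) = w^3 + 12*w^2 + 39*w + 28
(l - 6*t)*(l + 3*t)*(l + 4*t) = l^3 + l^2*t - 30*l*t^2 - 72*t^3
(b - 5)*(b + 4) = b^2 - b - 20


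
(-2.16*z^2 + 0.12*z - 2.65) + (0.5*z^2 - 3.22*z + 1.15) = -1.66*z^2 - 3.1*z - 1.5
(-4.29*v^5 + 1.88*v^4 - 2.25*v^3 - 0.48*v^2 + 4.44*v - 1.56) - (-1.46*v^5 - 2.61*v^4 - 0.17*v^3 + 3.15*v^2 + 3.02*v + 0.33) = -2.83*v^5 + 4.49*v^4 - 2.08*v^3 - 3.63*v^2 + 1.42*v - 1.89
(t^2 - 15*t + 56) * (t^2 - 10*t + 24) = t^4 - 25*t^3 + 230*t^2 - 920*t + 1344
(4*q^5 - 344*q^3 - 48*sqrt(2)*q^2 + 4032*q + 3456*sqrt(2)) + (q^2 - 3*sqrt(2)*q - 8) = 4*q^5 - 344*q^3 - 48*sqrt(2)*q^2 + q^2 - 3*sqrt(2)*q + 4032*q - 8 + 3456*sqrt(2)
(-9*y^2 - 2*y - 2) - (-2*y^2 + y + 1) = -7*y^2 - 3*y - 3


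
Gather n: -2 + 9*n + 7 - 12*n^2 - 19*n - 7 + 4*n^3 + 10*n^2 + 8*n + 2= 4*n^3 - 2*n^2 - 2*n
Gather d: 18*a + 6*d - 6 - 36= 18*a + 6*d - 42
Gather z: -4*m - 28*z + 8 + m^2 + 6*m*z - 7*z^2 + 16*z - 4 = m^2 - 4*m - 7*z^2 + z*(6*m - 12) + 4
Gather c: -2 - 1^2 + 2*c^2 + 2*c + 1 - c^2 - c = c^2 + c - 2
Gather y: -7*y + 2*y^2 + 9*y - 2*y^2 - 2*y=0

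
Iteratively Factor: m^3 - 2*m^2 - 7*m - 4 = (m + 1)*(m^2 - 3*m - 4) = (m + 1)^2*(m - 4)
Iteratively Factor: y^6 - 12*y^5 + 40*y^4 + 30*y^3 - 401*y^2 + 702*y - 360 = (y - 5)*(y^5 - 7*y^4 + 5*y^3 + 55*y^2 - 126*y + 72) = (y - 5)*(y - 1)*(y^4 - 6*y^3 - y^2 + 54*y - 72) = (y - 5)*(y - 1)*(y + 3)*(y^3 - 9*y^2 + 26*y - 24) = (y - 5)*(y - 2)*(y - 1)*(y + 3)*(y^2 - 7*y + 12) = (y - 5)*(y - 4)*(y - 2)*(y - 1)*(y + 3)*(y - 3)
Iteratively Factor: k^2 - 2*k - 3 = (k - 3)*(k + 1)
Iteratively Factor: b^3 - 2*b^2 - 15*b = (b + 3)*(b^2 - 5*b) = (b - 5)*(b + 3)*(b)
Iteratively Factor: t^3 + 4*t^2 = (t + 4)*(t^2) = t*(t + 4)*(t)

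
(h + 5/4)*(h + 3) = h^2 + 17*h/4 + 15/4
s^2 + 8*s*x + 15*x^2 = (s + 3*x)*(s + 5*x)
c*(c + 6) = c^2 + 6*c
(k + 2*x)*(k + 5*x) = k^2 + 7*k*x + 10*x^2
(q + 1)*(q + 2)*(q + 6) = q^3 + 9*q^2 + 20*q + 12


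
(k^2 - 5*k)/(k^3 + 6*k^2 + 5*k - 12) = k*(k - 5)/(k^3 + 6*k^2 + 5*k - 12)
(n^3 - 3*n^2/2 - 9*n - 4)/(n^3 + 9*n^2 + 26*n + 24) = (n^2 - 7*n/2 - 2)/(n^2 + 7*n + 12)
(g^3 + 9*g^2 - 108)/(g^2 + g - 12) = (g^2 + 12*g + 36)/(g + 4)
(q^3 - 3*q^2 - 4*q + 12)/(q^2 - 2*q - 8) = (q^2 - 5*q + 6)/(q - 4)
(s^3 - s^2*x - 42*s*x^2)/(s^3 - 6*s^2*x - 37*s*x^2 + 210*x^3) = s/(s - 5*x)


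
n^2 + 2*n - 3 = (n - 1)*(n + 3)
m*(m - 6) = m^2 - 6*m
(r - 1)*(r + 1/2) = r^2 - r/2 - 1/2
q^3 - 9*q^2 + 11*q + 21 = (q - 7)*(q - 3)*(q + 1)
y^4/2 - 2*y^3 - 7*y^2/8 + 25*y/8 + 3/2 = (y/2 + 1/4)*(y - 4)*(y - 3/2)*(y + 1)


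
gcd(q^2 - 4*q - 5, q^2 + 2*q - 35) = q - 5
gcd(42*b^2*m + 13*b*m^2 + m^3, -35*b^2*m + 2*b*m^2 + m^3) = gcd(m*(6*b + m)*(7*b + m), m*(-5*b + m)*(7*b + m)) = 7*b*m + m^2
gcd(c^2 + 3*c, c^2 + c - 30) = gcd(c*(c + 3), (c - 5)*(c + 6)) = 1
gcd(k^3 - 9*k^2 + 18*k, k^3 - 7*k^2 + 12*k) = k^2 - 3*k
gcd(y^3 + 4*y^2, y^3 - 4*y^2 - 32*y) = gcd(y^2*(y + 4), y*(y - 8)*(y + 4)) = y^2 + 4*y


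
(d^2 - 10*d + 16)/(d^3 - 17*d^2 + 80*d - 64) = (d - 2)/(d^2 - 9*d + 8)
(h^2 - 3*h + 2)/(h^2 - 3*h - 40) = (-h^2 + 3*h - 2)/(-h^2 + 3*h + 40)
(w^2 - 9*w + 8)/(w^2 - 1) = (w - 8)/(w + 1)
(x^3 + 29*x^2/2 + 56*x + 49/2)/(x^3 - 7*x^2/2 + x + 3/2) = (x^2 + 14*x + 49)/(x^2 - 4*x + 3)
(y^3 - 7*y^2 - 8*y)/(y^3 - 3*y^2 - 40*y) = (y + 1)/(y + 5)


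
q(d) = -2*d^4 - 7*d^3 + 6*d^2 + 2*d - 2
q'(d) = -8*d^3 - 21*d^2 + 12*d + 2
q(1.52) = -20.36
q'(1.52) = -56.37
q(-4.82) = -167.87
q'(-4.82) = 352.12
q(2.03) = -65.74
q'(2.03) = -127.10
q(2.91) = -261.28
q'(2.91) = -338.05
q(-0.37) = -1.60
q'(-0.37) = -4.91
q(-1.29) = 14.89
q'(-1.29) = -31.25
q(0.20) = -1.42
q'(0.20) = 3.50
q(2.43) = -131.89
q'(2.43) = -207.63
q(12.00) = -52682.00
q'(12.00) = -16702.00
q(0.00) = -2.00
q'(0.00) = 2.00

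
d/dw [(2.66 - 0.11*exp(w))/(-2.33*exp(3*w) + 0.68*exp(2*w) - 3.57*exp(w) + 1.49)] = (-0.5126*exp(3*w) + 18.6682*exp(2*w) - 3.6176*exp(w) + 9.3323)*exp(w)/(5.4289*exp(6*w) - 3.1688*exp(5*w) + 17.0986*exp(4*w) - 11.7986*exp(3*w) + 14.7713*exp(2*w) - 10.6386*exp(w) + 2.2201)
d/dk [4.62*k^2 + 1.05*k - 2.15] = 9.24*k + 1.05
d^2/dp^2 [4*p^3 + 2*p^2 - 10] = 24*p + 4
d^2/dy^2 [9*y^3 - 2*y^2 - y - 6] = 54*y - 4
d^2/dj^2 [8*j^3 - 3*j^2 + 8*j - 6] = 48*j - 6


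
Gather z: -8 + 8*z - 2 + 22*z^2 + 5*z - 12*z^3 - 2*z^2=-12*z^3 + 20*z^2 + 13*z - 10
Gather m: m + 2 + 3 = m + 5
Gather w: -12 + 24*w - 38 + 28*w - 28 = 52*w - 78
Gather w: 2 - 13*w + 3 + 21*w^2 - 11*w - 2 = 21*w^2 - 24*w + 3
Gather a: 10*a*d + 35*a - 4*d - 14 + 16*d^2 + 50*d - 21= a*(10*d + 35) + 16*d^2 + 46*d - 35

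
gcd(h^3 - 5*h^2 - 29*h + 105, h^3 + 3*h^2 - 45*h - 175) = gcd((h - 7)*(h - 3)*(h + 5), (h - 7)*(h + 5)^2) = h^2 - 2*h - 35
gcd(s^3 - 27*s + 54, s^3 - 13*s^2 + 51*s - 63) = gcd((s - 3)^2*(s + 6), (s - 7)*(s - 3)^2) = s^2 - 6*s + 9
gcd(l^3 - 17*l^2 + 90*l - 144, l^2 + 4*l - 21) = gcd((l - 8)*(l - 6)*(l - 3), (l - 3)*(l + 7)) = l - 3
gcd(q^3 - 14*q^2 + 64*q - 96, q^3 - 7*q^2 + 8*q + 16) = q^2 - 8*q + 16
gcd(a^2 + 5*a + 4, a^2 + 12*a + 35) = 1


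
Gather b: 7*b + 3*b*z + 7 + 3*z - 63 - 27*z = b*(3*z + 7) - 24*z - 56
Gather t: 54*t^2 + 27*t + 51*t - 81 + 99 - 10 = 54*t^2 + 78*t + 8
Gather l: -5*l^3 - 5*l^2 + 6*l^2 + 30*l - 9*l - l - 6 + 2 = -5*l^3 + l^2 + 20*l - 4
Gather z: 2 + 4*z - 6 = 4*z - 4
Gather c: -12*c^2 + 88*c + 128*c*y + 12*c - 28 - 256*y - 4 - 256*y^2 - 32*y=-12*c^2 + c*(128*y + 100) - 256*y^2 - 288*y - 32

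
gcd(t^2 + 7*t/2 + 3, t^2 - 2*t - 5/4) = 1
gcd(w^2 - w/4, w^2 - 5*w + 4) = 1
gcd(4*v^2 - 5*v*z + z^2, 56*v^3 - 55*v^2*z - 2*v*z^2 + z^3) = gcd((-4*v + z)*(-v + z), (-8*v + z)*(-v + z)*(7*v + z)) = -v + z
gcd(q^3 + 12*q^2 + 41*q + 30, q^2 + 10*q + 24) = q + 6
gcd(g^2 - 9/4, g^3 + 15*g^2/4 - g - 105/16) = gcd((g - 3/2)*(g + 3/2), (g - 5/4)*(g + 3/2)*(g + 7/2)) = g + 3/2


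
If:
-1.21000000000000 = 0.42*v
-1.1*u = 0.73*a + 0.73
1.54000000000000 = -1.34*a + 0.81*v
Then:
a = -2.89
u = 1.25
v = -2.88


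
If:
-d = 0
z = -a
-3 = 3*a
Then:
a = -1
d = 0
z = 1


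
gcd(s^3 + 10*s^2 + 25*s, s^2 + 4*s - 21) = 1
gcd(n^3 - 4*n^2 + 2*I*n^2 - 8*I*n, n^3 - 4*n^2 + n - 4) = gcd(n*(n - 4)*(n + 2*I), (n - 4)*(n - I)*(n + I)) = n - 4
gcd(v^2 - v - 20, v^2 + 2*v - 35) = v - 5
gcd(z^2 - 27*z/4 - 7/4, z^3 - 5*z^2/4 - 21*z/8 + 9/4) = 1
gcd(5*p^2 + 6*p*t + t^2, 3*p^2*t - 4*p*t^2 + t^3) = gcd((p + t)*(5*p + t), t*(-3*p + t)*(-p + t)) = 1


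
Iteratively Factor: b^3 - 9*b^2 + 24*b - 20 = (b - 2)*(b^2 - 7*b + 10) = (b - 2)^2*(b - 5)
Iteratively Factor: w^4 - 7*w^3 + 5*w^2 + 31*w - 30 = (w - 5)*(w^3 - 2*w^2 - 5*w + 6) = (w - 5)*(w + 2)*(w^2 - 4*w + 3) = (w - 5)*(w - 1)*(w + 2)*(w - 3)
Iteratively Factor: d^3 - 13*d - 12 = (d + 1)*(d^2 - d - 12) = (d - 4)*(d + 1)*(d + 3)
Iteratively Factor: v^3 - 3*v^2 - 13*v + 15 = (v - 1)*(v^2 - 2*v - 15) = (v - 1)*(v + 3)*(v - 5)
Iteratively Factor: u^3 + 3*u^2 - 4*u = (u + 4)*(u^2 - u) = (u - 1)*(u + 4)*(u)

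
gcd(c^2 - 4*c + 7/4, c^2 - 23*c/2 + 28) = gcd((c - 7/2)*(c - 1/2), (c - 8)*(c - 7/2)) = c - 7/2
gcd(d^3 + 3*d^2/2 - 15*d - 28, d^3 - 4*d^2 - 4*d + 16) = d^2 - 2*d - 8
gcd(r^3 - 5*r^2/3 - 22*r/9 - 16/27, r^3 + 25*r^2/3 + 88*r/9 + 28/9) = r + 2/3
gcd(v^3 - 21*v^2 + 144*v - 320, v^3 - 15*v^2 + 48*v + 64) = v^2 - 16*v + 64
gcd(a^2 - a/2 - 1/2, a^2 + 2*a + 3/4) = a + 1/2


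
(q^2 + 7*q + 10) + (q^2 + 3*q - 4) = 2*q^2 + 10*q + 6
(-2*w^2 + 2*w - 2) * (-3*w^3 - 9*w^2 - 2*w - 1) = 6*w^5 + 12*w^4 - 8*w^3 + 16*w^2 + 2*w + 2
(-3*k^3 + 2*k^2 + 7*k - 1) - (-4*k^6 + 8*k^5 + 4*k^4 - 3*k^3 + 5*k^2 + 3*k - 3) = 4*k^6 - 8*k^5 - 4*k^4 - 3*k^2 + 4*k + 2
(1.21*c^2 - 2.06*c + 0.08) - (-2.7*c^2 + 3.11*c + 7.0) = 3.91*c^2 - 5.17*c - 6.92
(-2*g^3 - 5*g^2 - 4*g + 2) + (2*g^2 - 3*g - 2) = -2*g^3 - 3*g^2 - 7*g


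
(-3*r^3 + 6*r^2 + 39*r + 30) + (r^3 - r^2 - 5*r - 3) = -2*r^3 + 5*r^2 + 34*r + 27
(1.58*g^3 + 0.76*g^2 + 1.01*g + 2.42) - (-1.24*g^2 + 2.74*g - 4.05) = 1.58*g^3 + 2.0*g^2 - 1.73*g + 6.47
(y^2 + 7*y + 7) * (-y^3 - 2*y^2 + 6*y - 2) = -y^5 - 9*y^4 - 15*y^3 + 26*y^2 + 28*y - 14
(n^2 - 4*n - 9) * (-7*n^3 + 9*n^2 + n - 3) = -7*n^5 + 37*n^4 + 28*n^3 - 88*n^2 + 3*n + 27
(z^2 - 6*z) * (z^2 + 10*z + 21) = z^4 + 4*z^3 - 39*z^2 - 126*z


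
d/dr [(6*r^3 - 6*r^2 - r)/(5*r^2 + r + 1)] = (30*r^4 + 12*r^3 + 17*r^2 - 12*r - 1)/(25*r^4 + 10*r^3 + 11*r^2 + 2*r + 1)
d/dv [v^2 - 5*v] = 2*v - 5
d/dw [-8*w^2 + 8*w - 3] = 8 - 16*w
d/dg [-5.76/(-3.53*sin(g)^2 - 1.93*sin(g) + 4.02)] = -(40.6656*sin(g) + 11.1168)*cos(g)/(3.53*sin(g)^2 + 1.93*sin(g) - 4.02)^2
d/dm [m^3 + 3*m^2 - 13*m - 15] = 3*m^2 + 6*m - 13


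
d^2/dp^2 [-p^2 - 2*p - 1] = -2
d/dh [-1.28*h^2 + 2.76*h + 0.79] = 2.76 - 2.56*h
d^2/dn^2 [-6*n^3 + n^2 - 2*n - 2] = 2 - 36*n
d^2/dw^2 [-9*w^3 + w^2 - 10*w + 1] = 2 - 54*w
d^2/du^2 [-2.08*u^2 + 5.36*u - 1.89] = -4.16000000000000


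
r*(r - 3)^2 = r^3 - 6*r^2 + 9*r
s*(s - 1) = s^2 - s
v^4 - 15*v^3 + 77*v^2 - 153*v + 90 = (v - 6)*(v - 5)*(v - 3)*(v - 1)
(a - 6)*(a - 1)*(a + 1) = a^3 - 6*a^2 - a + 6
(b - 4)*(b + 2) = b^2 - 2*b - 8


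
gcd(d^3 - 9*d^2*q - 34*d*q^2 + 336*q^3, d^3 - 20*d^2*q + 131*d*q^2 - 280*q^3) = d^2 - 15*d*q + 56*q^2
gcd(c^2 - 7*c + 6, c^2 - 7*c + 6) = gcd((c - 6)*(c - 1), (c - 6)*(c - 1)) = c^2 - 7*c + 6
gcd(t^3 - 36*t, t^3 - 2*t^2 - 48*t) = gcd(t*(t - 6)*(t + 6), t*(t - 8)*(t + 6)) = t^2 + 6*t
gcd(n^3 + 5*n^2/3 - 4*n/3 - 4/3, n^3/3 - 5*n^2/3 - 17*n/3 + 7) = n - 1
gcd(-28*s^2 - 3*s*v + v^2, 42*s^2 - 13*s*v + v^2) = 7*s - v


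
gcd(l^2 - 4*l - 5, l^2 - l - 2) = l + 1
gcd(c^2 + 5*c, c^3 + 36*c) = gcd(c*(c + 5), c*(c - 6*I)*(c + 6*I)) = c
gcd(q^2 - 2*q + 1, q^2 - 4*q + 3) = q - 1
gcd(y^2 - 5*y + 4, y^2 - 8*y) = 1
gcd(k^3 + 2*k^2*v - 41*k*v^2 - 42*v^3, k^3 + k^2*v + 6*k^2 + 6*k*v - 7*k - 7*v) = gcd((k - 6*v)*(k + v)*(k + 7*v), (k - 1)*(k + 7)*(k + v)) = k + v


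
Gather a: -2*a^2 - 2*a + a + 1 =-2*a^2 - a + 1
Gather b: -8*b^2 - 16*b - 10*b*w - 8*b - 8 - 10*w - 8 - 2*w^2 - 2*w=-8*b^2 + b*(-10*w - 24) - 2*w^2 - 12*w - 16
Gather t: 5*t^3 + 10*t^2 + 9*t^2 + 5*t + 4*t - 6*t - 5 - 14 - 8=5*t^3 + 19*t^2 + 3*t - 27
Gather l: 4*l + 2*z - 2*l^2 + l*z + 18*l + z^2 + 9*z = -2*l^2 + l*(z + 22) + z^2 + 11*z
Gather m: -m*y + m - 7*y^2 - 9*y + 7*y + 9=m*(1 - y) - 7*y^2 - 2*y + 9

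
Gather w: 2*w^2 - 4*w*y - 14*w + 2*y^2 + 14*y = 2*w^2 + w*(-4*y - 14) + 2*y^2 + 14*y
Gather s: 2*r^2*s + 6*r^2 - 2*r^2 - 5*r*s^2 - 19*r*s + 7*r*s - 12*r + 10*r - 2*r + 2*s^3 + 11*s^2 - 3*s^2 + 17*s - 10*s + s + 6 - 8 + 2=4*r^2 - 4*r + 2*s^3 + s^2*(8 - 5*r) + s*(2*r^2 - 12*r + 8)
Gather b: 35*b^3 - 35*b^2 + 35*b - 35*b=35*b^3 - 35*b^2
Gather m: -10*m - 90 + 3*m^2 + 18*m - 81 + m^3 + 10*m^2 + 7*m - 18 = m^3 + 13*m^2 + 15*m - 189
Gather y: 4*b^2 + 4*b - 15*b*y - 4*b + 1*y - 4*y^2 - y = 4*b^2 - 15*b*y - 4*y^2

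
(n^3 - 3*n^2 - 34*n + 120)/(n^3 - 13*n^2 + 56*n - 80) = (n + 6)/(n - 4)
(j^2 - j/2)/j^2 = (j - 1/2)/j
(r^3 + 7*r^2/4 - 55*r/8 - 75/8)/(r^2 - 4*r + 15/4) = (4*r^2 + 17*r + 15)/(2*(2*r - 3))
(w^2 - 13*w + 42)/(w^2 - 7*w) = (w - 6)/w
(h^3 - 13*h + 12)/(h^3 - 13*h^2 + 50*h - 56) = (h^3 - 13*h + 12)/(h^3 - 13*h^2 + 50*h - 56)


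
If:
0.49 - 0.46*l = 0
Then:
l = 1.07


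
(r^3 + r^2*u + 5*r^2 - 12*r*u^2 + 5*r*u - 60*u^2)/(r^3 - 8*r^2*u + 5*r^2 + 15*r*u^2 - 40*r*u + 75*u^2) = (r + 4*u)/(r - 5*u)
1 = 1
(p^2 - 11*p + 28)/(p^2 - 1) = (p^2 - 11*p + 28)/(p^2 - 1)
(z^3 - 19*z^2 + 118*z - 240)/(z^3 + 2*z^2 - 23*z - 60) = (z^2 - 14*z + 48)/(z^2 + 7*z + 12)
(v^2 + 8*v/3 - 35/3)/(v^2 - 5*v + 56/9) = 3*(v + 5)/(3*v - 8)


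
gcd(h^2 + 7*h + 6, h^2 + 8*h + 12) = h + 6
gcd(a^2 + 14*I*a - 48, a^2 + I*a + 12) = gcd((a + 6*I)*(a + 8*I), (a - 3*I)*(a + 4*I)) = 1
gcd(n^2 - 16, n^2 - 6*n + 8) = n - 4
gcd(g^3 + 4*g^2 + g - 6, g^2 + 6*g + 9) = g + 3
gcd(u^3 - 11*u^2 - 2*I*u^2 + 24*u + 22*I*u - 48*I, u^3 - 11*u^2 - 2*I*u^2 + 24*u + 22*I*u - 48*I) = u^3 + u^2*(-11 - 2*I) + u*(24 + 22*I) - 48*I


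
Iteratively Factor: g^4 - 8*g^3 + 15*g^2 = (g)*(g^3 - 8*g^2 + 15*g) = g*(g - 5)*(g^2 - 3*g) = g*(g - 5)*(g - 3)*(g)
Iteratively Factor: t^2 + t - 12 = (t - 3)*(t + 4)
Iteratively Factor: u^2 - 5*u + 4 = (u - 4)*(u - 1)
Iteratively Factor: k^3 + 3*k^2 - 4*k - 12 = (k + 3)*(k^2 - 4) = (k - 2)*(k + 3)*(k + 2)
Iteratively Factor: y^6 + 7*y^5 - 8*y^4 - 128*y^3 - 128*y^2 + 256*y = (y - 1)*(y^5 + 8*y^4 - 128*y^2 - 256*y) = y*(y - 1)*(y^4 + 8*y^3 - 128*y - 256) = y*(y - 1)*(y + 4)*(y^3 + 4*y^2 - 16*y - 64) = y*(y - 4)*(y - 1)*(y + 4)*(y^2 + 8*y + 16) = y*(y - 4)*(y - 1)*(y + 4)^2*(y + 4)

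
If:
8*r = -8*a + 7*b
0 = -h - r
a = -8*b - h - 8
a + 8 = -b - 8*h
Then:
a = -40/29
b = -64/87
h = -64/87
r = 64/87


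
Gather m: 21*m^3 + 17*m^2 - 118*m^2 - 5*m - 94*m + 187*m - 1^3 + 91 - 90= 21*m^3 - 101*m^2 + 88*m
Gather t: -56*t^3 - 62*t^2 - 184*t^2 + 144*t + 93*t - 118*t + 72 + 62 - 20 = -56*t^3 - 246*t^2 + 119*t + 114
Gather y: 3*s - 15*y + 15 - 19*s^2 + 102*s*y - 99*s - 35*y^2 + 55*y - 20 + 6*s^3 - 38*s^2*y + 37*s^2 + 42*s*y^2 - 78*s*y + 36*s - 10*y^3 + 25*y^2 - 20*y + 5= 6*s^3 + 18*s^2 - 60*s - 10*y^3 + y^2*(42*s - 10) + y*(-38*s^2 + 24*s + 20)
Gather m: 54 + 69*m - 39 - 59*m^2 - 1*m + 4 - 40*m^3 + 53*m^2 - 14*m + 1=-40*m^3 - 6*m^2 + 54*m + 20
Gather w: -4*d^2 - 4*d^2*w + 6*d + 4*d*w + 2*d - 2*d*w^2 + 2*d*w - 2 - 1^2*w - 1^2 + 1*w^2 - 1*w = -4*d^2 + 8*d + w^2*(1 - 2*d) + w*(-4*d^2 + 6*d - 2) - 3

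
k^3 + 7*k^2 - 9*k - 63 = (k - 3)*(k + 3)*(k + 7)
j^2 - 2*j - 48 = (j - 8)*(j + 6)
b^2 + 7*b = b*(b + 7)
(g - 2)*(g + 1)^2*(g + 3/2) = g^4 + 3*g^3/2 - 3*g^2 - 13*g/2 - 3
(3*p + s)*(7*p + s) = 21*p^2 + 10*p*s + s^2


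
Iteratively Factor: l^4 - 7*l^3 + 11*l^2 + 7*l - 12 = (l - 4)*(l^3 - 3*l^2 - l + 3) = (l - 4)*(l - 1)*(l^2 - 2*l - 3) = (l - 4)*(l - 3)*(l - 1)*(l + 1)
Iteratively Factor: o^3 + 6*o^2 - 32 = (o + 4)*(o^2 + 2*o - 8) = (o + 4)^2*(o - 2)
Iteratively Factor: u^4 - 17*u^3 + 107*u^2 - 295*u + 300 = (u - 5)*(u^3 - 12*u^2 + 47*u - 60) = (u - 5)*(u - 3)*(u^2 - 9*u + 20) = (u - 5)*(u - 4)*(u - 3)*(u - 5)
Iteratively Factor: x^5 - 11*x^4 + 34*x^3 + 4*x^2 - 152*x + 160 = (x - 4)*(x^4 - 7*x^3 + 6*x^2 + 28*x - 40) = (x - 5)*(x - 4)*(x^3 - 2*x^2 - 4*x + 8) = (x - 5)*(x - 4)*(x + 2)*(x^2 - 4*x + 4) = (x - 5)*(x - 4)*(x - 2)*(x + 2)*(x - 2)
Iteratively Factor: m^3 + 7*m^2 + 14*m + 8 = (m + 4)*(m^2 + 3*m + 2) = (m + 1)*(m + 4)*(m + 2)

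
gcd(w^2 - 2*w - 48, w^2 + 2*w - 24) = w + 6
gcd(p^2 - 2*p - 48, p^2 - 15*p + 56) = p - 8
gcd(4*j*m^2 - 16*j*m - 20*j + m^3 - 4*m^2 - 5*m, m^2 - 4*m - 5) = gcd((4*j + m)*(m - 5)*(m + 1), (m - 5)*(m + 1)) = m^2 - 4*m - 5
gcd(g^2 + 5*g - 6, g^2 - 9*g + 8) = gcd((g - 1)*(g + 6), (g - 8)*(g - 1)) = g - 1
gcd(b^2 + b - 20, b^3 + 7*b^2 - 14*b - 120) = b^2 + b - 20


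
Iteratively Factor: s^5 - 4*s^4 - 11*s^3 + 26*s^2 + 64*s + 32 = (s + 1)*(s^4 - 5*s^3 - 6*s^2 + 32*s + 32) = (s + 1)^2*(s^3 - 6*s^2 + 32) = (s - 4)*(s + 1)^2*(s^2 - 2*s - 8) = (s - 4)*(s + 1)^2*(s + 2)*(s - 4)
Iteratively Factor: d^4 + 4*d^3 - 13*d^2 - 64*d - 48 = (d - 4)*(d^3 + 8*d^2 + 19*d + 12) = (d - 4)*(d + 3)*(d^2 + 5*d + 4) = (d - 4)*(d + 1)*(d + 3)*(d + 4)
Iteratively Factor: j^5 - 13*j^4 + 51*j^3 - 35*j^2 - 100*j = (j)*(j^4 - 13*j^3 + 51*j^2 - 35*j - 100) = j*(j + 1)*(j^3 - 14*j^2 + 65*j - 100) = j*(j - 5)*(j + 1)*(j^2 - 9*j + 20) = j*(j - 5)^2*(j + 1)*(j - 4)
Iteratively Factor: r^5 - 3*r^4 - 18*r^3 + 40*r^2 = (r)*(r^4 - 3*r^3 - 18*r^2 + 40*r) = r^2*(r^3 - 3*r^2 - 18*r + 40) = r^2*(r - 2)*(r^2 - r - 20) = r^2*(r - 5)*(r - 2)*(r + 4)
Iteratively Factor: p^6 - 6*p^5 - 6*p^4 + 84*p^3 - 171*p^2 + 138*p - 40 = (p - 1)*(p^5 - 5*p^4 - 11*p^3 + 73*p^2 - 98*p + 40) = (p - 2)*(p - 1)*(p^4 - 3*p^3 - 17*p^2 + 39*p - 20) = (p - 2)*(p - 1)^2*(p^3 - 2*p^2 - 19*p + 20) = (p - 5)*(p - 2)*(p - 1)^2*(p^2 + 3*p - 4) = (p - 5)*(p - 2)*(p - 1)^3*(p + 4)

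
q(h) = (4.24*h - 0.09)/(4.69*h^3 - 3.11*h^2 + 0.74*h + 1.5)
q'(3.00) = -0.09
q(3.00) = 0.12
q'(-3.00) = 0.05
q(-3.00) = 0.08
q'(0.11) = 2.70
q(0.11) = 0.24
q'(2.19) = -0.24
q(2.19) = 0.25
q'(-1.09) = 0.92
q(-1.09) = 0.52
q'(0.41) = 2.29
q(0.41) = 1.03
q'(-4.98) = 0.01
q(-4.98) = 0.03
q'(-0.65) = 9.51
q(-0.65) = 1.80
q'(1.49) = -0.75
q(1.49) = 0.56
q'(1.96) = -0.34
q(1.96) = 0.31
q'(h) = (4.24*h - 0.09)*(-14.07*h^2 + 6.22*h - 0.74)/(4.69*h^3 - 3.11*h^2 + 0.74*h + 1.5)^2 + 4.24/(4.69*h^3 - 3.11*h^2 + 0.74*h + 1.5)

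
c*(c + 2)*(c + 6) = c^3 + 8*c^2 + 12*c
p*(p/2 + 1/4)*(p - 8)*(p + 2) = p^4/2 - 11*p^3/4 - 19*p^2/2 - 4*p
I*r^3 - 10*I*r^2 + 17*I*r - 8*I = (r - 8)*(r - 1)*(I*r - I)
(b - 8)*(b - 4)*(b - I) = b^3 - 12*b^2 - I*b^2 + 32*b + 12*I*b - 32*I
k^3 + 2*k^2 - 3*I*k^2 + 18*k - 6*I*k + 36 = (k + 2)*(k - 6*I)*(k + 3*I)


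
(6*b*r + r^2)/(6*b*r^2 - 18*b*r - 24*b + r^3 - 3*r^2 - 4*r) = r/(r^2 - 3*r - 4)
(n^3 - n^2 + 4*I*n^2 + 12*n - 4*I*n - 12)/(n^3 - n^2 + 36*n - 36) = (n - 2*I)/(n - 6*I)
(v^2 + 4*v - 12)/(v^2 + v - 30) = (v - 2)/(v - 5)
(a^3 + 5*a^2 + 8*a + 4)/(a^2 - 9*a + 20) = (a^3 + 5*a^2 + 8*a + 4)/(a^2 - 9*a + 20)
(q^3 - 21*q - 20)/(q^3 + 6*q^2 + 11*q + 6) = (q^2 - q - 20)/(q^2 + 5*q + 6)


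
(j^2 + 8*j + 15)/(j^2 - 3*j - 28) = (j^2 + 8*j + 15)/(j^2 - 3*j - 28)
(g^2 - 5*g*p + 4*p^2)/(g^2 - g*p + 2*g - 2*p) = (g - 4*p)/(g + 2)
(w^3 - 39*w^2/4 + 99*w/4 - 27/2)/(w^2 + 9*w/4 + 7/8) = 2*(4*w^3 - 39*w^2 + 99*w - 54)/(8*w^2 + 18*w + 7)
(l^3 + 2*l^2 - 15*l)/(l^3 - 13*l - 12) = l*(-l^2 - 2*l + 15)/(-l^3 + 13*l + 12)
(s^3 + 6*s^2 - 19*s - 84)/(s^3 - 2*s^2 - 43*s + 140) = (s + 3)/(s - 5)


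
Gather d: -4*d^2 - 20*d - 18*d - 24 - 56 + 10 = -4*d^2 - 38*d - 70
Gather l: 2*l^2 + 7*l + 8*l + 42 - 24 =2*l^2 + 15*l + 18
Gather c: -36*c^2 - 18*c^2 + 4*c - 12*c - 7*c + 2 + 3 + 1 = -54*c^2 - 15*c + 6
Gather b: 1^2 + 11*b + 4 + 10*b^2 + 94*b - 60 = 10*b^2 + 105*b - 55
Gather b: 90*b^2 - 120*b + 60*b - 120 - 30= 90*b^2 - 60*b - 150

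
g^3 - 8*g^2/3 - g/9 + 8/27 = (g - 8/3)*(g - 1/3)*(g + 1/3)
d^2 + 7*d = d*(d + 7)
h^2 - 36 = (h - 6)*(h + 6)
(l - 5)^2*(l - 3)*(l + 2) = l^4 - 11*l^3 + 29*l^2 + 35*l - 150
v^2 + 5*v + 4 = (v + 1)*(v + 4)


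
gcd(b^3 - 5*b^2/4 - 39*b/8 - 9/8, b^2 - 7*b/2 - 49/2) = 1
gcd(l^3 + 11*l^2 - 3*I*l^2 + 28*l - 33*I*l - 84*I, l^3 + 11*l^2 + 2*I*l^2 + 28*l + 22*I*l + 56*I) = l^2 + 11*l + 28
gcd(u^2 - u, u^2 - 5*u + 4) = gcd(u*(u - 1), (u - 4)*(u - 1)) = u - 1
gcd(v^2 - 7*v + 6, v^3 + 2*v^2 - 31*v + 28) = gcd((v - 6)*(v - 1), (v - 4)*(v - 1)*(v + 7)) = v - 1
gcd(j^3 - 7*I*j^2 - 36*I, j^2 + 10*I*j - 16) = j + 2*I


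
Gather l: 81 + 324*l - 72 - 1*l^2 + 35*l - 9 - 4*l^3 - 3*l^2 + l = -4*l^3 - 4*l^2 + 360*l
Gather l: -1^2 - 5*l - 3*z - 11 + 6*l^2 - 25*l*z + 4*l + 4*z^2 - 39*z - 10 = 6*l^2 + l*(-25*z - 1) + 4*z^2 - 42*z - 22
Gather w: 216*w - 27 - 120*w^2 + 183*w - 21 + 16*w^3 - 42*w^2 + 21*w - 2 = 16*w^3 - 162*w^2 + 420*w - 50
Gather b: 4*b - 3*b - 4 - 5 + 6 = b - 3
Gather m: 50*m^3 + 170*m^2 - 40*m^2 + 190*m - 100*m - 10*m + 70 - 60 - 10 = 50*m^3 + 130*m^2 + 80*m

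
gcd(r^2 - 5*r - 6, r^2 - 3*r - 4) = r + 1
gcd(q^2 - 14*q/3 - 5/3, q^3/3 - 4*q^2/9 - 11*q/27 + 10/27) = 1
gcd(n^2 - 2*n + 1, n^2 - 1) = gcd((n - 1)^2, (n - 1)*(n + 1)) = n - 1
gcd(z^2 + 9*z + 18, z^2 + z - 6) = z + 3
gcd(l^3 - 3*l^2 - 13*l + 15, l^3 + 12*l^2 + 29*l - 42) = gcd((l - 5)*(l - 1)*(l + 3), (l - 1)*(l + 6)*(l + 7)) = l - 1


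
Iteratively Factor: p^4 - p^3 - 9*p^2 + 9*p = (p - 1)*(p^3 - 9*p) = (p - 3)*(p - 1)*(p^2 + 3*p) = p*(p - 3)*(p - 1)*(p + 3)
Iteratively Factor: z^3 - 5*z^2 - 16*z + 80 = (z - 4)*(z^2 - z - 20) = (z - 4)*(z + 4)*(z - 5)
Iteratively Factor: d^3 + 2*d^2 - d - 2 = (d + 1)*(d^2 + d - 2) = (d - 1)*(d + 1)*(d + 2)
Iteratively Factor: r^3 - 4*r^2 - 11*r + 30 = (r - 5)*(r^2 + r - 6) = (r - 5)*(r - 2)*(r + 3)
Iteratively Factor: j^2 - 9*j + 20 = (j - 4)*(j - 5)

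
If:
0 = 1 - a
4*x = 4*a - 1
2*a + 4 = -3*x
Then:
No Solution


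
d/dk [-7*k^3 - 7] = -21*k^2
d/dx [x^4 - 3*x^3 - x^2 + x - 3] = 4*x^3 - 9*x^2 - 2*x + 1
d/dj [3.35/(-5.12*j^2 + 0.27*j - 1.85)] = (34.304*j - 0.9045)/(5.12*j^2 - 0.27*j + 1.85)^2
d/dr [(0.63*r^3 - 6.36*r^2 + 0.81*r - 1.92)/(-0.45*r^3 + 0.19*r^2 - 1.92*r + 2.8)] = (-2.7423*r^4 - 1.6902*r^3 + 14.7573*r^2 - 34.8864*r - 1.4184)/(0.2025*r^6 - 0.171*r^5 + 1.7641*r^4 - 3.2496*r^3 + 4.7504*r^2 - 10.752*r + 7.84)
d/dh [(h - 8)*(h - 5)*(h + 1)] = 3*h^2 - 24*h + 27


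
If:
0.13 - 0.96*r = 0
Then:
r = 0.14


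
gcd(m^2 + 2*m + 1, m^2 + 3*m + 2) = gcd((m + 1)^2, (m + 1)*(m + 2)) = m + 1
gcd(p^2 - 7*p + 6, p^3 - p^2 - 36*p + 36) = p^2 - 7*p + 6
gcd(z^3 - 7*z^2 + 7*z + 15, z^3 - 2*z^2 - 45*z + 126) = z - 3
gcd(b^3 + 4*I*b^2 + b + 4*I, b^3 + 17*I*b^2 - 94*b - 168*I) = b + 4*I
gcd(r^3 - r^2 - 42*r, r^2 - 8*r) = r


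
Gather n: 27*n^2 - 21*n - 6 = 27*n^2 - 21*n - 6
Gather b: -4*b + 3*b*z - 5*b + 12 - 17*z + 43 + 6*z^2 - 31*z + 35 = b*(3*z - 9) + 6*z^2 - 48*z + 90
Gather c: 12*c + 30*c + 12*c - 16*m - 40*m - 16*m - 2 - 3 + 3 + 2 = 54*c - 72*m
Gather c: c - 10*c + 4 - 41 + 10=-9*c - 27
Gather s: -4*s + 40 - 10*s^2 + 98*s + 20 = -10*s^2 + 94*s + 60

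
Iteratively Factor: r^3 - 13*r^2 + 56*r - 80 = (r - 5)*(r^2 - 8*r + 16) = (r - 5)*(r - 4)*(r - 4)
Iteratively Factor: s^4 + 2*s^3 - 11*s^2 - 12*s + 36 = (s - 2)*(s^3 + 4*s^2 - 3*s - 18) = (s - 2)^2*(s^2 + 6*s + 9) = (s - 2)^2*(s + 3)*(s + 3)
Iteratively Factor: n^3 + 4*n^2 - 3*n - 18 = (n + 3)*(n^2 + n - 6) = (n + 3)^2*(n - 2)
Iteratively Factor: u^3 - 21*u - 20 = (u + 1)*(u^2 - u - 20) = (u + 1)*(u + 4)*(u - 5)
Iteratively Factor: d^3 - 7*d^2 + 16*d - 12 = (d - 2)*(d^2 - 5*d + 6) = (d - 3)*(d - 2)*(d - 2)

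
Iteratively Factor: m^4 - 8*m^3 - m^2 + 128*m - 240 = (m - 5)*(m^3 - 3*m^2 - 16*m + 48) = (m - 5)*(m - 3)*(m^2 - 16) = (m - 5)*(m - 3)*(m + 4)*(m - 4)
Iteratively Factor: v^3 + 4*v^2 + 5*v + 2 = (v + 2)*(v^2 + 2*v + 1) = (v + 1)*(v + 2)*(v + 1)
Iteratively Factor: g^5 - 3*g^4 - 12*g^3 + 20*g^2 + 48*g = (g + 2)*(g^4 - 5*g^3 - 2*g^2 + 24*g) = (g - 4)*(g + 2)*(g^3 - g^2 - 6*g) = g*(g - 4)*(g + 2)*(g^2 - g - 6) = g*(g - 4)*(g - 3)*(g + 2)*(g + 2)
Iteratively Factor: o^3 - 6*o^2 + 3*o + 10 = (o - 2)*(o^2 - 4*o - 5) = (o - 5)*(o - 2)*(o + 1)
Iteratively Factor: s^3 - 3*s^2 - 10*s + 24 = (s + 3)*(s^2 - 6*s + 8) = (s - 4)*(s + 3)*(s - 2)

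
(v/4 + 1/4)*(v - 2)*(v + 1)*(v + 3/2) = v^4/4 + 3*v^3/8 - 3*v^2/4 - 13*v/8 - 3/4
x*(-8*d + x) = -8*d*x + x^2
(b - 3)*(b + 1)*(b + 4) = b^3 + 2*b^2 - 11*b - 12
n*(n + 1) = n^2 + n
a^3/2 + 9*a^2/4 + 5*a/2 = a*(a/2 + 1)*(a + 5/2)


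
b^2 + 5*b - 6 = (b - 1)*(b + 6)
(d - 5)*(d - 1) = d^2 - 6*d + 5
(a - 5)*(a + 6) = a^2 + a - 30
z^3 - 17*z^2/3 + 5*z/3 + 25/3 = (z - 5)*(z - 5/3)*(z + 1)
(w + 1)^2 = w^2 + 2*w + 1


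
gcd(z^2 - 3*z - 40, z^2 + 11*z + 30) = z + 5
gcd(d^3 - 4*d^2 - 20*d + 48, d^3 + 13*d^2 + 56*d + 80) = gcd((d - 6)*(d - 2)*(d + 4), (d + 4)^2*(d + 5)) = d + 4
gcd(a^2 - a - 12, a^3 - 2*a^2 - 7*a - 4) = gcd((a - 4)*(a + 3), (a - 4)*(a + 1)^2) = a - 4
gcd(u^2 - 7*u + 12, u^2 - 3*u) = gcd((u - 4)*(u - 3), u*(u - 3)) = u - 3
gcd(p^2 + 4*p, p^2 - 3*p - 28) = p + 4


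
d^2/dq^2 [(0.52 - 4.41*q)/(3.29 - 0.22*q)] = (6.33358 - 5.55111512312578e-17*q)/(0.22*q - 3.29)^3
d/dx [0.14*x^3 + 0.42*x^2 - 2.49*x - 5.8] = 0.42*x^2 + 0.84*x - 2.49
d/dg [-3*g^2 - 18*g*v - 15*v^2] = -6*g - 18*v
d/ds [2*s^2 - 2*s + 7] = 4*s - 2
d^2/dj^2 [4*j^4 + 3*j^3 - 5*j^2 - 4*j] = 48*j^2 + 18*j - 10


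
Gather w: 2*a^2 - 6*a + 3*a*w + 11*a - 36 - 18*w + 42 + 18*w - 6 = 2*a^2 + 3*a*w + 5*a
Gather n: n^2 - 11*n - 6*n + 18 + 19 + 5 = n^2 - 17*n + 42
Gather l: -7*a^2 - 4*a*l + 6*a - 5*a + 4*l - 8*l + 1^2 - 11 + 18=-7*a^2 + a + l*(-4*a - 4) + 8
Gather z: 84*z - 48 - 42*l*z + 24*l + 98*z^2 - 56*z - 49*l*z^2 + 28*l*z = 24*l + z^2*(98 - 49*l) + z*(28 - 14*l) - 48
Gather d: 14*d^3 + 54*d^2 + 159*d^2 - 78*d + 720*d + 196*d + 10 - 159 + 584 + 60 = 14*d^3 + 213*d^2 + 838*d + 495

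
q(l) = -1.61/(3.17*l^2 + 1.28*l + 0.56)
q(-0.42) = -2.77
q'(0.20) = 4.62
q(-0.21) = -3.74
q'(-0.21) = -0.45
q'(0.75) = 0.89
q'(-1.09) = -1.06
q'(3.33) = 0.02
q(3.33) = -0.04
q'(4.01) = 0.01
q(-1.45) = -0.30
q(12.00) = -0.00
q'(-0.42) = -6.58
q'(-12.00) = -0.00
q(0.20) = -1.71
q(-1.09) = -0.55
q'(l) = -1.61*(-6.34*l - 1.28)/(3.17*l^2 + 1.28*l + 0.56)^2 = (10.2074*l + 2.0608)/(3.17*l^2 + 1.28*l + 0.56)^2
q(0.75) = -0.49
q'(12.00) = 0.00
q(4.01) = -0.03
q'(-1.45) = -0.44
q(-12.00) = -0.00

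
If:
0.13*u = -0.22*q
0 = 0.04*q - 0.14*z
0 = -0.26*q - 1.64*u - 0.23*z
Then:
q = 0.00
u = 0.00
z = 0.00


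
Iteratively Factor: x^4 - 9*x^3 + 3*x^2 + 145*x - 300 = (x - 5)*(x^3 - 4*x^2 - 17*x + 60) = (x - 5)^2*(x^2 + x - 12) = (x - 5)^2*(x + 4)*(x - 3)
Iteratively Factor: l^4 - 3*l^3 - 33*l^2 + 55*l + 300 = (l - 5)*(l^3 + 2*l^2 - 23*l - 60) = (l - 5)^2*(l^2 + 7*l + 12) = (l - 5)^2*(l + 4)*(l + 3)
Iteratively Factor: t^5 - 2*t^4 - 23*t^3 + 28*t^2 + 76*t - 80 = (t - 2)*(t^4 - 23*t^2 - 18*t + 40) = (t - 5)*(t - 2)*(t^3 + 5*t^2 + 2*t - 8) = (t - 5)*(t - 2)*(t + 4)*(t^2 + t - 2) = (t - 5)*(t - 2)*(t + 2)*(t + 4)*(t - 1)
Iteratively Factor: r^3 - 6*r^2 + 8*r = (r)*(r^2 - 6*r + 8) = r*(r - 2)*(r - 4)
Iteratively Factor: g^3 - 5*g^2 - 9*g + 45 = (g - 5)*(g^2 - 9) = (g - 5)*(g - 3)*(g + 3)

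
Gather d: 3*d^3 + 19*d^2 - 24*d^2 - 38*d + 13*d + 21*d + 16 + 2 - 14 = 3*d^3 - 5*d^2 - 4*d + 4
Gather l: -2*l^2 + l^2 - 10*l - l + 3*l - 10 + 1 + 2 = -l^2 - 8*l - 7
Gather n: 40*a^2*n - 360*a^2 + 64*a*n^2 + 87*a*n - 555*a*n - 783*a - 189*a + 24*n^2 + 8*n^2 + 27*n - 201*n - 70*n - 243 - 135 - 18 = -360*a^2 - 972*a + n^2*(64*a + 32) + n*(40*a^2 - 468*a - 244) - 396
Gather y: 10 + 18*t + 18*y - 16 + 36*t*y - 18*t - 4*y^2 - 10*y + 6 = -4*y^2 + y*(36*t + 8)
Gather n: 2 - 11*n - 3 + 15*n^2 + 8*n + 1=15*n^2 - 3*n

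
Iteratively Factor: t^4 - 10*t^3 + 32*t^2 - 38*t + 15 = (t - 1)*(t^3 - 9*t^2 + 23*t - 15) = (t - 5)*(t - 1)*(t^2 - 4*t + 3) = (t - 5)*(t - 1)^2*(t - 3)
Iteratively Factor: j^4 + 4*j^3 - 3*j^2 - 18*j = (j)*(j^3 + 4*j^2 - 3*j - 18) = j*(j + 3)*(j^2 + j - 6) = j*(j + 3)^2*(j - 2)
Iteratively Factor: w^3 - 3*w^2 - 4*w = (w)*(w^2 - 3*w - 4) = w*(w - 4)*(w + 1)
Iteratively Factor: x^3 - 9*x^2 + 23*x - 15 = (x - 5)*(x^2 - 4*x + 3) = (x - 5)*(x - 3)*(x - 1)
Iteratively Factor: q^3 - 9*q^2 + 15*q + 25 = (q - 5)*(q^2 - 4*q - 5) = (q - 5)*(q + 1)*(q - 5)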